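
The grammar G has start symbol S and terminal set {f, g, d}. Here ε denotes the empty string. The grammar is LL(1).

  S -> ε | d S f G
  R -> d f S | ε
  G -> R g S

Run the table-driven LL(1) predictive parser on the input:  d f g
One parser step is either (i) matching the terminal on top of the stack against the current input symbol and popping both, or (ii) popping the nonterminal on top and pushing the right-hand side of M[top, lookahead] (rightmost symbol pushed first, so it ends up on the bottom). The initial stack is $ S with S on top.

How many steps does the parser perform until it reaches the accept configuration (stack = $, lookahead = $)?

8

step 1: stack=$ S  input=d f g $  — expand S -> d S f G
step 2: stack=$ G f S d  input=d f g $  — match d
step 3: stack=$ G f S  input=f g $  — expand S -> ε
step 4: stack=$ G f  input=f g $  — match f
step 5: stack=$ G  input=g $  — expand G -> R g S
step 6: stack=$ S g R  input=g $  — expand R -> ε
step 7: stack=$ S g  input=g $  — match g
step 8: stack=$ S  input=$  — expand S -> ε
Accept reached after 8 steps.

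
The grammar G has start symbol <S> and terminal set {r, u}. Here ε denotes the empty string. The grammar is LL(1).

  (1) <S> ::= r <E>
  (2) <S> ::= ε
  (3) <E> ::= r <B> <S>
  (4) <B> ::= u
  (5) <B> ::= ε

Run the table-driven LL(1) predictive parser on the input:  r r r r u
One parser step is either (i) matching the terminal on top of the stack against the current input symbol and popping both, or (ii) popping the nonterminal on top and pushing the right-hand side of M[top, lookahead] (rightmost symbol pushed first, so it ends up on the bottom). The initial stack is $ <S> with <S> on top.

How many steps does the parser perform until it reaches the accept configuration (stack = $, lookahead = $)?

      Stack        Input        Action
   1  $ <S>        r r r r u $  expand <S> ::= r <E>
   2  $ <E> r      r r r r u $  match r
   3  $ <E>        r r r u $    expand <E> ::= r <B> <S>
   4  $ <S> <B> r  r r r u $    match r
   5  $ <S> <B>    r r u $      expand <B> ::= ε
   6  $ <S>        r r u $      expand <S> ::= r <E>
   7  $ <E> r      r r u $      match r
   8  $ <E>        r u $        expand <E> ::= r <B> <S>
   9  $ <S> <B> r  r u $        match r
  10  $ <S> <B>    u $          expand <B> ::= u
  11  $ <S> u      u $          match u
  12  $ <S>        $            expand <S> ::= ε
Accept reached after 12 steps.

12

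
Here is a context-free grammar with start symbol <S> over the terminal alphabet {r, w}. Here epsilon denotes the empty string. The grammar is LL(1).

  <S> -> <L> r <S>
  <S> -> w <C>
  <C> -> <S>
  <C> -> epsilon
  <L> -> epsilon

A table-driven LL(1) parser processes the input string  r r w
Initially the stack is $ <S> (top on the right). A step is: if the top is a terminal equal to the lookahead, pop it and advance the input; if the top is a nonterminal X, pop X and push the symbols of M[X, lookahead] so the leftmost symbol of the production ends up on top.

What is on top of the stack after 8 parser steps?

<C>

step 1: stack=$ <S>  input=r r w $  — expand <S> -> <L> r <S>
step 2: stack=$ <S> r <L>  input=r r w $  — expand <L> -> epsilon
step 3: stack=$ <S> r  input=r r w $  — match r
step 4: stack=$ <S>  input=r w $  — expand <S> -> <L> r <S>
step 5: stack=$ <S> r <L>  input=r w $  — expand <L> -> epsilon
step 6: stack=$ <S> r  input=r w $  — match r
step 7: stack=$ <S>  input=w $  — expand <S> -> w <C>
step 8: stack=$ <C> w  input=w $  — match w
Stack after step 8: $ <C> (top = <C>).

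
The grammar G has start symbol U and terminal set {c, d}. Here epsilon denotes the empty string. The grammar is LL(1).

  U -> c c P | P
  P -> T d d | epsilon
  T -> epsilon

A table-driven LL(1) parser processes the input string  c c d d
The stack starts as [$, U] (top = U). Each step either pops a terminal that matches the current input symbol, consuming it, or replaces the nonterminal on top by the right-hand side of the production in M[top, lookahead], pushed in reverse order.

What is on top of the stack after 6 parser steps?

step 1: stack=$ U  input=c c d d $  — expand U -> c c P
step 2: stack=$ P c c  input=c c d d $  — match c
step 3: stack=$ P c  input=c d d $  — match c
step 4: stack=$ P  input=d d $  — expand P -> T d d
step 5: stack=$ d d T  input=d d $  — expand T -> epsilon
step 6: stack=$ d d  input=d d $  — match d
Stack after step 6: $ d (top = d).

d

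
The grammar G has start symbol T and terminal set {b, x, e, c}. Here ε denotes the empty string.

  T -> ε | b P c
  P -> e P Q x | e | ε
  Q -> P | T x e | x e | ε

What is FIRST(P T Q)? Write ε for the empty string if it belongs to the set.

{ε, b, e, x}

FIRST(T): from T->ε we get {ε}; from T->b P c we get {b}. So FIRST(T) = {ε, b}.
FIRST(P): from P->e P Q x we get {e}; from P->e we get {e}; from P->ε we get {ε}. So FIRST(P) = {ε, e}.
FIRST(Q): from Q->P we get {ε, e}; from Q->T x e we get {b, x}; from Q->x e we get {x}; from Q->ε we get {ε}. So FIRST(Q) = {ε, b, e, x}.
FIRST(P T Q): take FIRST of each symbol in turn, carrying on past any symbol whose FIRST contains ε; result {ε, b, e, x}.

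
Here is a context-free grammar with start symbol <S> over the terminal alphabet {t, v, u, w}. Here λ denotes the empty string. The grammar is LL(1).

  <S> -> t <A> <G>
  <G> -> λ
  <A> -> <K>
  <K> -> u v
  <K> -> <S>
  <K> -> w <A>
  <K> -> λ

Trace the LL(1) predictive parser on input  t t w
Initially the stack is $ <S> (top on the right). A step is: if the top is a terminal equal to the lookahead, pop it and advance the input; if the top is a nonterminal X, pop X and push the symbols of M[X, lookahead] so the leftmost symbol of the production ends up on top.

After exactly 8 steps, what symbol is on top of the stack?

w

step 1: stack=$ <S>  input=t t w $  — expand <S> -> t <A> <G>
step 2: stack=$ <G> <A> t  input=t t w $  — match t
step 3: stack=$ <G> <A>  input=t w $  — expand <A> -> <K>
step 4: stack=$ <G> <K>  input=t w $  — expand <K> -> <S>
step 5: stack=$ <G> <S>  input=t w $  — expand <S> -> t <A> <G>
step 6: stack=$ <G> <G> <A> t  input=t w $  — match t
step 7: stack=$ <G> <G> <A>  input=w $  — expand <A> -> <K>
step 8: stack=$ <G> <G> <K>  input=w $  — expand <K> -> w <A>
Stack after step 8: $ <G> <G> <A> w (top = w).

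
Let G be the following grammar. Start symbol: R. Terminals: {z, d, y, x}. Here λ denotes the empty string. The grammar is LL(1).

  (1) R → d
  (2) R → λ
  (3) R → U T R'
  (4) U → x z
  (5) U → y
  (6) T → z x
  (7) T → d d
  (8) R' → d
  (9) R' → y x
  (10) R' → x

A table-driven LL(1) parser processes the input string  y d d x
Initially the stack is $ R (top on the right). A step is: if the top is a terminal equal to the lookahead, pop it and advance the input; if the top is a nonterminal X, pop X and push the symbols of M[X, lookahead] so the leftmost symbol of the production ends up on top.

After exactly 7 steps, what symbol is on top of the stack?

x

     Stack     Input      Action
  1  $ R       y d d x $  expand R → U T R'
  2  $ R' T U  y d d x $  expand U → y
  3  $ R' T y  y d d x $  match y
  4  $ R' T    d d x $    expand T → d d
  5  $ R' d d  d d x $    match d
  6  $ R' d    d x $      match d
  7  $ R'      x $        expand R' → x
Stack after step 7: $ x (top = x).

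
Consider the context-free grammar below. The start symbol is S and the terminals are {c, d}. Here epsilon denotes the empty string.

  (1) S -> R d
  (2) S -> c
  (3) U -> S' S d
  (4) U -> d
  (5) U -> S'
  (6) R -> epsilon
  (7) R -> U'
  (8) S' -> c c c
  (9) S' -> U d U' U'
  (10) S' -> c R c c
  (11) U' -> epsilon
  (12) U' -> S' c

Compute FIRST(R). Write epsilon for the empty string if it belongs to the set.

{epsilon, c, d}

FIRST(S): from S->R d we get {c, d}; from S->c we get {c}. So FIRST(S) = {c, d}.
FIRST(U): from U->S' S d we get {c, d}; from U->d we get {d}; from U->S' we get {c, d}. So FIRST(U) = {c, d}.
FIRST(S'): from S'->c c c we get {c}; from S'->U d U' U' we get {c, d}; from S'->c R c c we get {c}. So FIRST(S') = {c, d}.
FIRST(U'): from U'->epsilon we get {epsilon}; from U'->S' c we get {c, d}. So FIRST(U') = {epsilon, c, d}.
FIRST(R): from R->epsilon we get {epsilon}; from R->U' we get {epsilon, c, d}. So FIRST(R) = {epsilon, c, d}.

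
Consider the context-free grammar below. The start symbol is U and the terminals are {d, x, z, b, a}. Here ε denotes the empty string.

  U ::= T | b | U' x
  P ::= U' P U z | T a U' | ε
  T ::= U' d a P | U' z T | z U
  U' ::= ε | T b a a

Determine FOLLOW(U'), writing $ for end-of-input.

{$, a, b, d, x, z}

FIRST(U) = {b, d, x, z}  (via T, U' x)
FIRST(P) = {ε, b, d, x, z}  (via U' P U z, T a U')
FIRST(T) = {d, z}  (via U' d a P, U' z T)
FIRST(U') = {ε, d, z}  (via T b a a)
FOLLOW(U) includes $ since U is the start symbol.
FOLLOW(U): in P::=U' P U z, U is followed by z with FIRST {z}; in T::=z U, the suffix after U is empty, so FOLLOW(U) ⊇ FOLLOW(T) = {$, a, b, z}. Thus FOLLOW(U) = {$, a, b, z}.
FOLLOW(T): in U::=T, the suffix after T is empty, so FOLLOW(T) ⊇ FOLLOW(U) = {$, a, b, z}; in P::=T a U', T is followed by a U' with FIRST {a}; in T::=U' z T, the suffix after T is empty (adds nothing new); in U'::=T b a a, T is followed by b a a with FIRST {b}. Thus FOLLOW(T) = {$, a, b, z}.
FOLLOW(P): in P::=U' P U z, P is followed by U z with FIRST {b, d, x, z}; in T::=U' d a P, the suffix after P is empty, so FOLLOW(P) ⊇ FOLLOW(T) = {$, a, b, z}. Thus FOLLOW(P) = {$, a, b, d, x, z}.
FOLLOW(U'): in U::=U' x, U' is followed by x with FIRST {x}; in P::=U' P U z, U' is followed by P U z with FIRST {b, d, x, z}; in P::=T a U', the suffix after U' is empty, so FOLLOW(U') ⊇ FOLLOW(P) = {$, a, b, d, x, z}; in T::=U' d a P, U' is followed by d a P with FIRST {d}; in T::=U' z T, U' is followed by z T with FIRST {z}. Thus FOLLOW(U') = {$, a, b, d, x, z}.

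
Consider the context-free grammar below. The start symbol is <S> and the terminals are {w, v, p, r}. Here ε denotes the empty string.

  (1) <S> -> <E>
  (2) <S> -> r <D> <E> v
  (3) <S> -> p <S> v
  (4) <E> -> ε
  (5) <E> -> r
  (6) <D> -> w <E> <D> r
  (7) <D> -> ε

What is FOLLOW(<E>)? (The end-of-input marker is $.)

FIRST(<E>): from <E>->ε we get {ε}; from <E>->r we get {r}. So FIRST(<E>) = {ε, r}.
FIRST(<D>): from <D>->w <E> <D> r we get {w}; from <D>->ε we get {ε}. So FIRST(<D>) = {ε, w}.
FIRST(<S>): from <S>-><E> we get {ε, r}; from <S>->r <D> <E> v we get {r}; from <S>->p <S> v we get {p}. So FIRST(<S>) = {ε, p, r}.
FOLLOW(<S>) includes $ since <S> is the start symbol.
FOLLOW(<S>): in <S>->p <S> v, <S> is followed by v with FIRST {v}. Thus FOLLOW(<S>) = {$, v}.
FOLLOW(<E>): in <S>-><E>, the suffix after <E> is empty, so FOLLOW(<E>) ⊇ FOLLOW(<S>) = {$, v}; in <S>->r <D> <E> v, <E> is followed by v with FIRST {v}; in <D>->w <E> <D> r, <E> is followed by <D> r with FIRST {r, w}. Thus FOLLOW(<E>) = {$, r, v, w}.
FOLLOW(<D>): in <S>->r <D> <E> v, <D> is followed by <E> v with FIRST {r, v}; in <D>->w <E> <D> r, <D> is followed by r with FIRST {r}. Thus FOLLOW(<D>) = {r, v}.

{$, r, v, w}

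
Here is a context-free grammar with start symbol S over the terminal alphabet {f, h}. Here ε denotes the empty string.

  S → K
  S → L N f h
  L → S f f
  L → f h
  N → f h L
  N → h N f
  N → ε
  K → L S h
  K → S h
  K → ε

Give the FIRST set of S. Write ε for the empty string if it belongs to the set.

FIRST(N) = {ε, f, h}
FIRST(S) = {ε, f, h}  (via K, L N f h)
FIRST(L) = {f, h}  (via S f f)
FIRST(K) = {ε, f, h}  (via L S h, S h)

{ε, f, h}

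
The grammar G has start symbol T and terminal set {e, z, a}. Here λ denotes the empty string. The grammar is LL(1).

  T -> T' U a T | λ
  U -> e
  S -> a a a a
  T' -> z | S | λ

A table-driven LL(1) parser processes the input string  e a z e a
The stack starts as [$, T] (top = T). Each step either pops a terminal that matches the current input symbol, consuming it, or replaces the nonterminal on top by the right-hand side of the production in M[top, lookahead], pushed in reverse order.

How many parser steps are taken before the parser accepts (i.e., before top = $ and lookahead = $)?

step 1: stack=$ T  input=e a z e a $  — expand T -> T' U a T
step 2: stack=$ T a U T'  input=e a z e a $  — expand T' -> λ
step 3: stack=$ T a U  input=e a z e a $  — expand U -> e
step 4: stack=$ T a e  input=e a z e a $  — match e
step 5: stack=$ T a  input=a z e a $  — match a
step 6: stack=$ T  input=z e a $  — expand T -> T' U a T
step 7: stack=$ T a U T'  input=z e a $  — expand T' -> z
step 8: stack=$ T a U z  input=z e a $  — match z
step 9: stack=$ T a U  input=e a $  — expand U -> e
step 10: stack=$ T a e  input=e a $  — match e
step 11: stack=$ T a  input=a $  — match a
step 12: stack=$ T  input=$  — expand T -> λ
Accept reached after 12 steps.

12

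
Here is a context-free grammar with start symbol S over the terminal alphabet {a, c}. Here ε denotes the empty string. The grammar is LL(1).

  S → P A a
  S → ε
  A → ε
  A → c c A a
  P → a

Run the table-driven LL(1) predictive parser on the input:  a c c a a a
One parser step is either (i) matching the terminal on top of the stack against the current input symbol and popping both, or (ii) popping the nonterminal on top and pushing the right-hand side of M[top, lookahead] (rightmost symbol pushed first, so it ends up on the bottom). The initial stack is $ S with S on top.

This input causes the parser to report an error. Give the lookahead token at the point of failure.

step 1: stack=$ S  input=a c c a a a $  — expand S → P A a
step 2: stack=$ a A P  input=a c c a a a $  — expand P → a
step 3: stack=$ a A a  input=a c c a a a $  — match a
step 4: stack=$ a A  input=c c a a a $  — expand A → c c A a
step 5: stack=$ a a A c c  input=c c a a a $  — match c
step 6: stack=$ a a A c  input=c a a a $  — match c
step 7: stack=$ a a A  input=a a a $  — expand A → ε
step 8: stack=$ a a  input=a a a $  — match a
step 9: stack=$ a  input=a a $  — match a
step 10: stack=$  input=a $  — error: stack empty but input remains

a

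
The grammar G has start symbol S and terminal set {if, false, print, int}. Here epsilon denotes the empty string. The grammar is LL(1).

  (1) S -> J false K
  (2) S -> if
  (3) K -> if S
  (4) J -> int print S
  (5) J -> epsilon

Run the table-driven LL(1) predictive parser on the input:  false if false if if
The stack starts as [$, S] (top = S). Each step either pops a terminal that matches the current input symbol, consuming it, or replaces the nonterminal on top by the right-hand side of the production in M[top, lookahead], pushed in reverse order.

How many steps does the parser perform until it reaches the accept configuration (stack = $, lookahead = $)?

12

step 1: stack=$ S  input=false if false if if $  — expand S -> J false K
step 2: stack=$ K false J  input=false if false if if $  — expand J -> epsilon
step 3: stack=$ K false  input=false if false if if $  — match false
step 4: stack=$ K  input=if false if if $  — expand K -> if S
step 5: stack=$ S if  input=if false if if $  — match if
step 6: stack=$ S  input=false if if $  — expand S -> J false K
step 7: stack=$ K false J  input=false if if $  — expand J -> epsilon
step 8: stack=$ K false  input=false if if $  — match false
step 9: stack=$ K  input=if if $  — expand K -> if S
step 10: stack=$ S if  input=if if $  — match if
step 11: stack=$ S  input=if $  — expand S -> if
step 12: stack=$ if  input=if $  — match if
Accept reached after 12 steps.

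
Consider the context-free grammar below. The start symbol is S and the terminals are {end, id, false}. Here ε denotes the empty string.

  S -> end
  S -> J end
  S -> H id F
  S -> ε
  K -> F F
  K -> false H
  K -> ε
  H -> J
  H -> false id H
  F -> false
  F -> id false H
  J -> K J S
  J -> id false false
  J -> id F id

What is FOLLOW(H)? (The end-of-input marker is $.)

{$, end, false, id}

FIRST(F) = {false, id}
FIRST(K) = {ε, false, id}  (via F F)
FIRST(J) = {false, id}  (via K J S)
FIRST(H) = {false, id}  (via J)
FIRST(S) = {ε, end, false, id}  (via J end, H id F)
FOLLOW(S) includes $ since S is the start symbol.
FOLLOW(K): in J->K J S, K is followed by J S with FIRST {false, id}. Thus FOLLOW(K) = {false, id}.
FOLLOW(S): in J->K J S, the suffix after S is empty, so FOLLOW(S) ⊇ FOLLOW(J) = {$, end, false, id}. Thus FOLLOW(S) = {$, end, false, id}.
FOLLOW(F): in S->H id F, the suffix after F is empty, so FOLLOW(F) ⊇ FOLLOW(S) = {$, end, false, id}; in K->F F (occurrence 1), F is followed by F with FIRST {false, id}; in K->F F (occurrence 2), the suffix after F is empty, so FOLLOW(F) ⊇ FOLLOW(K) = {false, id}; in J->id F id, F is followed by id with FIRST {id}. Thus FOLLOW(F) = {$, end, false, id}.
FOLLOW(H): in S->H id F, H is followed by id F with FIRST {id}; in K->false H, the suffix after H is empty, so FOLLOW(H) ⊇ FOLLOW(K) = {false, id}; in H->false id H, the suffix after H is empty (adds nothing new); in F->id false H, the suffix after H is empty, so FOLLOW(H) ⊇ FOLLOW(F) = {$, end, false, id}. Thus FOLLOW(H) = {$, end, false, id}.
FOLLOW(J): in S->J end, J is followed by end with FIRST {end}; in H->J, the suffix after J is empty, so FOLLOW(J) ⊇ FOLLOW(H) = {$, end, false, id}; in J->K J S, J is followed by S with FIRST {ε, end, false, id}; in J->K J S, the suffix after J is nullable (adds nothing new). Thus FOLLOW(J) = {$, end, false, id}.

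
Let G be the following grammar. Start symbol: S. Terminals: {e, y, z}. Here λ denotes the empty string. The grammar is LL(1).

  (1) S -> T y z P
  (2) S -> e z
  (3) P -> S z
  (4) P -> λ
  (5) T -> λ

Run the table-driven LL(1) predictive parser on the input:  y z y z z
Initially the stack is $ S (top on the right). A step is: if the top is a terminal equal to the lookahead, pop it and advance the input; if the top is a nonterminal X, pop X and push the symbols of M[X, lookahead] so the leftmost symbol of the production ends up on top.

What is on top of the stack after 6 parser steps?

T

step 1: stack=$ S  input=y z y z z $  — expand S -> T y z P
step 2: stack=$ P z y T  input=y z y z z $  — expand T -> λ
step 3: stack=$ P z y  input=y z y z z $  — match y
step 4: stack=$ P z  input=z y z z $  — match z
step 5: stack=$ P  input=y z z $  — expand P -> S z
step 6: stack=$ z S  input=y z z $  — expand S -> T y z P
Stack after step 6: $ z P z y T (top = T).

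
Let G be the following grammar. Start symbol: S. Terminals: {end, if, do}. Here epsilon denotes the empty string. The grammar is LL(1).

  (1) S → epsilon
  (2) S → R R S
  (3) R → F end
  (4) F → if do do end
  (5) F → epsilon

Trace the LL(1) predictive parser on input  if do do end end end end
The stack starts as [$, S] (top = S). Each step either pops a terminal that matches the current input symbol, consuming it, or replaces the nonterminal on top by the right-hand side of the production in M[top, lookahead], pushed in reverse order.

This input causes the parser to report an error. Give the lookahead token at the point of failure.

$

step 1: stack=$ S  input=if do do end end end end $  — expand S → R R S
step 2: stack=$ S R R  input=if do do end end end end $  — expand R → F end
step 3: stack=$ S R end F  input=if do do end end end end $  — expand F → if do do end
step 4: stack=$ S R end end do do if  input=if do do end end end end $  — match if
step 5: stack=$ S R end end do do  input=do do end end end end $  — match do
step 6: stack=$ S R end end do  input=do end end end end $  — match do
step 7: stack=$ S R end end  input=end end end end $  — match end
step 8: stack=$ S R end  input=end end end $  — match end
step 9: stack=$ S R  input=end end $  — expand R → F end
step 10: stack=$ S end F  input=end end $  — expand F → epsilon
step 11: stack=$ S end  input=end end $  — match end
step 12: stack=$ S  input=end $  — expand S → R R S
step 13: stack=$ S R R  input=end $  — expand R → F end
step 14: stack=$ S R end F  input=end $  — expand F → epsilon
step 15: stack=$ S R end  input=end $  — match end
step 16: stack=$ S R  input=$  — error: M[R, $] is empty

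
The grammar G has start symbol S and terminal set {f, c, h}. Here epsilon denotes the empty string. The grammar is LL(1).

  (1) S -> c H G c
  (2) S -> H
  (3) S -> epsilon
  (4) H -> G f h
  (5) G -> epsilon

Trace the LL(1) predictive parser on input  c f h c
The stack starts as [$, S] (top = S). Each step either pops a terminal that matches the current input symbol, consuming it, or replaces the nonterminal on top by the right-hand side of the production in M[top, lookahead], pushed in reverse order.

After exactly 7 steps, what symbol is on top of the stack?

step 1: stack=$ S  input=c f h c $  — expand S -> c H G c
step 2: stack=$ c G H c  input=c f h c $  — match c
step 3: stack=$ c G H  input=f h c $  — expand H -> G f h
step 4: stack=$ c G h f G  input=f h c $  — expand G -> epsilon
step 5: stack=$ c G h f  input=f h c $  — match f
step 6: stack=$ c G h  input=h c $  — match h
step 7: stack=$ c G  input=c $  — expand G -> epsilon
Stack after step 7: $ c (top = c).

c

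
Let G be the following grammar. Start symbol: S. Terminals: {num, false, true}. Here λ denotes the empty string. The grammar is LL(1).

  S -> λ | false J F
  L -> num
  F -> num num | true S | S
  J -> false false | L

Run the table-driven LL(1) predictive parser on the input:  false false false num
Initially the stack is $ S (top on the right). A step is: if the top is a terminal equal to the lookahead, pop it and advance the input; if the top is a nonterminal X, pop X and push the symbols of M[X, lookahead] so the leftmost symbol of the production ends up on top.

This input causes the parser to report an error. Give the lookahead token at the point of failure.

     Stack            Input                    Action
  1  $ S              false false false num $  expand S -> false J F
  2  $ F J false      false false false num $  match false
  3  $ F J            false false num $        expand J -> false false
  4  $ F false false  false false num $        match false
  5  $ F false        false num $              match false
  6  $ F              num $                    expand F -> num num
  7  $ num num        num $                    match num
  8  $ num            $                        error: top is terminal num but lookahead is $

$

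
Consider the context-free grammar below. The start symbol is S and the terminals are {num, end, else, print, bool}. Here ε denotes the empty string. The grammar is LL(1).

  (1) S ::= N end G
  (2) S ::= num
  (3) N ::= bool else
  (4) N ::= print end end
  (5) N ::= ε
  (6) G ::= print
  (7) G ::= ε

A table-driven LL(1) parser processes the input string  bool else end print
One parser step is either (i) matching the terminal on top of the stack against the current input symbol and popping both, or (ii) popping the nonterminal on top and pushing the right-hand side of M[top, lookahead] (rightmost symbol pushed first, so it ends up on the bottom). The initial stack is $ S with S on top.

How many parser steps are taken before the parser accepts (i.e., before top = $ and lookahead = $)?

step 1: stack=$ S  input=bool else end print $  — expand S ::= N end G
step 2: stack=$ G end N  input=bool else end print $  — expand N ::= bool else
step 3: stack=$ G end else bool  input=bool else end print $  — match bool
step 4: stack=$ G end else  input=else end print $  — match else
step 5: stack=$ G end  input=end print $  — match end
step 6: stack=$ G  input=print $  — expand G ::= print
step 7: stack=$ print  input=print $  — match print
Accept reached after 7 steps.

7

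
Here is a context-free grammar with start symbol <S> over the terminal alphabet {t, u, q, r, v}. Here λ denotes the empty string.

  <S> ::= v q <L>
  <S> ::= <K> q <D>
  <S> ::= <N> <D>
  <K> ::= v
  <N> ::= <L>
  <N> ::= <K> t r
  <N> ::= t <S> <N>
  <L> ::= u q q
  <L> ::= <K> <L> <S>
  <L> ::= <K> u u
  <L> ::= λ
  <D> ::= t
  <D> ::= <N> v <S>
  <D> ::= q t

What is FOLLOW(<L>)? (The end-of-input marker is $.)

{$, q, t, u, v}

FIRST(<K>) = {v}
FIRST(<L>) = {λ, u, v}  (via <K> <L> <S>, <K> u u)
FIRST(<N>) = {λ, t, u, v}  (via <L>, <K> t r)
FIRST(<D>) = {q, t, u, v}  (via <N> v <S>)
FIRST(<S>) = {q, t, u, v}  (via <K> q <D>, <N> <D>)
FOLLOW(<S>) includes $ since <S> is the start symbol.
FOLLOW(<K>): in <S>::=<K> q <D>, <K> is followed by q <D> with FIRST {q}; in <N>::=<K> t r, <K> is followed by t r with FIRST {t}; in <L>::=<K> <L> <S>, <K> is followed by <L> <S> with FIRST {q, t, u, v}; in <L>::=<K> u u, <K> is followed by u u with FIRST {u}. Thus FOLLOW(<K>) = {q, t, u, v}.
FOLLOW(<N>): in <S>::=<N> <D>, <N> is followed by <D> with FIRST {q, t, u, v}; in <N>::=t <S> <N>, the suffix after <N> is empty (adds nothing new); in <D>::=<N> v <S>, <N> is followed by v <S> with FIRST {v}. Thus FOLLOW(<N>) = {q, t, u, v}.
FOLLOW(<S>): in <N>::=t <S> <N>, <S> is followed by <N> with FIRST {λ, t, u, v}; in <N>::=t <S> <N>, the suffix after <S> is nullable, so FOLLOW(<S>) ⊇ FOLLOW(<N>) = {q, t, u, v}; in <L>::=<K> <L> <S>, the suffix after <S> is empty, so FOLLOW(<S>) ⊇ FOLLOW(<L>) = {$, q, t, u, v}; in <D>::=<N> v <S>, the suffix after <S> is empty, so FOLLOW(<S>) ⊇ FOLLOW(<D>) = {$, q, t, u, v}. Thus FOLLOW(<S>) = {$, q, t, u, v}.
FOLLOW(<L>): in <S>::=v q <L>, the suffix after <L> is empty, so FOLLOW(<L>) ⊇ FOLLOW(<S>) = {$, q, t, u, v}; in <N>::=<L>, the suffix after <L> is empty, so FOLLOW(<L>) ⊇ FOLLOW(<N>) = {q, t, u, v}; in <L>::=<K> <L> <S>, <L> is followed by <S> with FIRST {q, t, u, v}. Thus FOLLOW(<L>) = {$, q, t, u, v}.
FOLLOW(<D>): in <S>::=<K> q <D>, the suffix after <D> is empty, so FOLLOW(<D>) ⊇ FOLLOW(<S>) = {$, q, t, u, v}; in <S>::=<N> <D>, the suffix after <D> is empty, so FOLLOW(<D>) ⊇ FOLLOW(<S>) = {$, q, t, u, v}. Thus FOLLOW(<D>) = {$, q, t, u, v}.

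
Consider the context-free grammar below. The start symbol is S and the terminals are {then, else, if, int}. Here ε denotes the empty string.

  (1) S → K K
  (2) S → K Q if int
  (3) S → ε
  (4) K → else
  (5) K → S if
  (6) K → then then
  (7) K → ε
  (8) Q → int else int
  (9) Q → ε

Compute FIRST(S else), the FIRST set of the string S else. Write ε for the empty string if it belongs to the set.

FIRST(Q) = {ε, int}
FIRST(S) = {ε, else, if, int, then}  (via K K, K Q if int)
FIRST(K) = {ε, else, if, int, then}  (via S if)
FIRST(S else): take FIRST of each symbol in turn, carrying on past any symbol whose FIRST contains ε; result {else, if, int, then}.

{else, if, int, then}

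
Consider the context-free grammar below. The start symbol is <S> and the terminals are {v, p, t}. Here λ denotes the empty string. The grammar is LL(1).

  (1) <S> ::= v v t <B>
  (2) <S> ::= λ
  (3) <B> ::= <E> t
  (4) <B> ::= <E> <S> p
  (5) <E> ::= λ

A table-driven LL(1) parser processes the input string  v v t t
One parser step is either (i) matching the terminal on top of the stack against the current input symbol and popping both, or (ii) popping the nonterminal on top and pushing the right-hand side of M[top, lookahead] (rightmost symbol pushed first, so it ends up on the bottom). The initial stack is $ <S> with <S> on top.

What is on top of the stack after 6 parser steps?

     Stack        Input      Action
  1  $ <S>        v v t t $  expand <S> ::= v v t <B>
  2  $ <B> t v v  v v t t $  match v
  3  $ <B> t v    v t t $    match v
  4  $ <B> t      t t $      match t
  5  $ <B>        t $        expand <B> ::= <E> t
  6  $ t <E>      t $        expand <E> ::= λ
Stack after step 6: $ t (top = t).

t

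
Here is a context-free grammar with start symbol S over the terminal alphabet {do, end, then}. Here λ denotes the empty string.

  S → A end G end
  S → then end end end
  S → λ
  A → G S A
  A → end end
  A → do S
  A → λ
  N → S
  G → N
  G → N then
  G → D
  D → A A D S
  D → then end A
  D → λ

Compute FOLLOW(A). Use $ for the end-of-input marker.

FIRST(S): from S→A end G end we get {do, end, then}; from S→then end end end we get {then}; from S→λ we get {λ}. So FIRST(S) = {λ, do, end, then}.
FIRST(N): from N→S we get {λ, do, end, then}. So FIRST(N) = {λ, do, end, then}.
FIRST(A): from A→G S A we get {λ, do, end, then}; from A→end end we get {end}; from A→do S we get {do}; from A→λ we get {λ}. So FIRST(A) = {λ, do, end, then}.
FIRST(D): from D→A A D S we get {λ, do, end, then}; from D→then end A we get {then}; from D→λ we get {λ}. So FIRST(D) = {λ, do, end, then}.
FIRST(G): from G→N we get {λ, do, end, then}; from G→N then we get {do, end, then}; from G→D we get {λ, do, end, then}. So FIRST(G) = {λ, do, end, then}.
FOLLOW(S) includes $ since S is the start symbol.
FOLLOW(S): in A→G S A, S is followed by A with FIRST {λ, do, end, then}; in A→G S A, the suffix after S is nullable, so FOLLOW(S) ⊇ FOLLOW(A) = {do, end, then}; in A→do S, the suffix after S is empty, so FOLLOW(S) ⊇ FOLLOW(A) = {do, end, then}; in N→S, the suffix after S is empty, so FOLLOW(S) ⊇ FOLLOW(N) = {do, end, then}; in D→A A D S, the suffix after S is empty, so FOLLOW(S) ⊇ FOLLOW(D) = {do, end, then}. Thus FOLLOW(S) = {$, do, end, then}.
FOLLOW(A): in S→A end G end, A is followed by end G end with FIRST {end}; in A→G S A, the suffix after A is empty (adds nothing new); in D→A A D S (occurrence 1), A is followed by A D S with FIRST {λ, do, end, then}; in D→A A D S (occurrence 1), the suffix after A is nullable, so FOLLOW(A) ⊇ FOLLOW(D) = {do, end, then}; in D→A A D S (occurrence 2), A is followed by D S with FIRST {λ, do, end, then}; in D→A A D S (occurrence 2), the suffix after A is nullable, so FOLLOW(A) ⊇ FOLLOW(D) = {do, end, then}; in D→then end A, the suffix after A is empty, so FOLLOW(A) ⊇ FOLLOW(D) = {do, end, then}. Thus FOLLOW(A) = {do, end, then}.
FOLLOW(G): in S→A end G end, G is followed by end with FIRST {end}; in A→G S A, G is followed by S A with FIRST {λ, do, end, then}; in A→G S A, the suffix after G is nullable, so FOLLOW(G) ⊇ FOLLOW(A) = {do, end, then}. Thus FOLLOW(G) = {do, end, then}.
FOLLOW(N): in G→N, the suffix after N is empty, so FOLLOW(N) ⊇ FOLLOW(G) = {do, end, then}; in G→N then, N is followed by then with FIRST {then}. Thus FOLLOW(N) = {do, end, then}.
FOLLOW(D): in G→D, the suffix after D is empty, so FOLLOW(D) ⊇ FOLLOW(G) = {do, end, then}; in D→A A D S, D is followed by S with FIRST {λ, do, end, then}; in D→A A D S, the suffix after D is nullable (adds nothing new). Thus FOLLOW(D) = {do, end, then}.

{do, end, then}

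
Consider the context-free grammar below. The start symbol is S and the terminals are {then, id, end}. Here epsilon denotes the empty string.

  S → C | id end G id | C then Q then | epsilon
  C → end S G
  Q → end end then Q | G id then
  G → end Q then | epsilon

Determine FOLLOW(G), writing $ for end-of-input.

{$, end, id, then}

FIRST(C) = {end}
FIRST(G) = {epsilon, end}
FIRST(S) = {epsilon, end, id}  (via C, C then Q then)
FIRST(Q) = {end, id}  (via G id then)
FOLLOW(S) includes $ since S is the start symbol.
FOLLOW(Q): in S→C then Q then, Q is followed by then with FIRST {then}; in Q→end end then Q, the suffix after Q is empty (adds nothing new); in G→end Q then, Q is followed by then with FIRST {then}. Thus FOLLOW(Q) = {then}.
FOLLOW(S): in C→end S G, S is followed by G with FIRST {epsilon, end}; in C→end S G, the suffix after S is nullable, so FOLLOW(S) ⊇ FOLLOW(C) = {$, end, then}. Thus FOLLOW(S) = {$, end, then}.
FOLLOW(C): in S→C, the suffix after C is empty, so FOLLOW(C) ⊇ FOLLOW(S) = {$, end, then}; in S→C then Q then, C is followed by then Q then with FIRST {then}. Thus FOLLOW(C) = {$, end, then}.
FOLLOW(G): in S→id end G id, G is followed by id with FIRST {id}; in C→end S G, the suffix after G is empty, so FOLLOW(G) ⊇ FOLLOW(C) = {$, end, then}; in Q→G id then, G is followed by id then with FIRST {id}. Thus FOLLOW(G) = {$, end, id, then}.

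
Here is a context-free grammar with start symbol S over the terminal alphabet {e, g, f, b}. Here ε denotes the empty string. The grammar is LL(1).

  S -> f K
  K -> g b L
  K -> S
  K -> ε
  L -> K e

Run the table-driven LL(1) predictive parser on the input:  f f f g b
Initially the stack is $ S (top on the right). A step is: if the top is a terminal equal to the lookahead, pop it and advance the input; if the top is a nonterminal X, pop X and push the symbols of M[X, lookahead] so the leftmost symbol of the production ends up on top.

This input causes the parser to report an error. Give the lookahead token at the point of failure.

$

      Stack    Input        Action
   1  $ S      f f f g b $  expand S -> f K
   2  $ K f    f f f g b $  match f
   3  $ K      f f g b $    expand K -> S
   4  $ S      f f g b $    expand S -> f K
   5  $ K f    f f g b $    match f
   6  $ K      f g b $      expand K -> S
   7  $ S      f g b $      expand S -> f K
   8  $ K f    f g b $      match f
   9  $ K      g b $        expand K -> g b L
  10  $ L b g  g b $        match g
  11  $ L b    b $          match b
  12  $ L      $            error: M[L, $] is empty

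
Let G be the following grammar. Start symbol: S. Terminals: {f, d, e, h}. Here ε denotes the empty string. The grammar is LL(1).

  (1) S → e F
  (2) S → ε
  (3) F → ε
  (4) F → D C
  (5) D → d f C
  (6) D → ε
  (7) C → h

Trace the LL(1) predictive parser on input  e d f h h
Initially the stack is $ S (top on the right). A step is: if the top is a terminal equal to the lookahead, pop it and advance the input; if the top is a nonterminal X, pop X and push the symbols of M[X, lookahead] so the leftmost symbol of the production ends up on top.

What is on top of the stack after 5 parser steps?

f

     Stack      Input        Action
  1  $ S        e d f h h $  expand S → e F
  2  $ F e      e d f h h $  match e
  3  $ F        d f h h $    expand F → D C
  4  $ C D      d f h h $    expand D → d f C
  5  $ C C f d  d f h h $    match d
Stack after step 5: $ C C f (top = f).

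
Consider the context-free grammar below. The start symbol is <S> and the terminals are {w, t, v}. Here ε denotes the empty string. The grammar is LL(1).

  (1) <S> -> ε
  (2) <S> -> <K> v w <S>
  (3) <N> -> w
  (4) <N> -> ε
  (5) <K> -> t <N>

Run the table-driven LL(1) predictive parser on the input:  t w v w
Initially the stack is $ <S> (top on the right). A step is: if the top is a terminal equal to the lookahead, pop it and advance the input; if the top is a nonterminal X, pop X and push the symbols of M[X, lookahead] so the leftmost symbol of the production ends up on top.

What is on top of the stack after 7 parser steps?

<S>

     Stack            Input      Action
  1  $ <S>            t w v w $  expand <S> -> <K> v w <S>
  2  $ <S> w v <K>    t w v w $  expand <K> -> t <N>
  3  $ <S> w v <N> t  t w v w $  match t
  4  $ <S> w v <N>    w v w $    expand <N> -> w
  5  $ <S> w v w      w v w $    match w
  6  $ <S> w v        v w $      match v
  7  $ <S> w          w $        match w
Stack after step 7: $ <S> (top = <S>).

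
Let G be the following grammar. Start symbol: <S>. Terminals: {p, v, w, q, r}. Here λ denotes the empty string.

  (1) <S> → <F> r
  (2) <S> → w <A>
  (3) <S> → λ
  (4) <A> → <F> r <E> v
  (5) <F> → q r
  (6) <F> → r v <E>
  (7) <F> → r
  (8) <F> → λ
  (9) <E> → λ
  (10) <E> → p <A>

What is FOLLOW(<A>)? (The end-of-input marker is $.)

{$, r, v}

FIRST(<F>) = {λ, q, r}
FIRST(<E>) = {λ, p}
FIRST(<S>) = {λ, q, r, w}  (via <F> r)
FIRST(<A>) = {q, r}  (via <F> r <E> v)
FOLLOW(<S>) includes $ since <S> is the start symbol.
FOLLOW(<S>): <S> appears on no right-hand side. Thus FOLLOW(<S>) = {$}.
FOLLOW(<F>): in <S>→<F> r, <F> is followed by r with FIRST {r}; in <A>→<F> r <E> v, <F> is followed by r <E> v with FIRST {r}. Thus FOLLOW(<F>) = {r}.
FOLLOW(<E>): in <A>→<F> r <E> v, <E> is followed by v with FIRST {v}; in <F>→r v <E>, the suffix after <E> is empty, so FOLLOW(<E>) ⊇ FOLLOW(<F>) = {r}. Thus FOLLOW(<E>) = {r, v}.
FOLLOW(<A>): in <S>→w <A>, the suffix after <A> is empty, so FOLLOW(<A>) ⊇ FOLLOW(<S>) = {$}; in <E>→p <A>, the suffix after <A> is empty, so FOLLOW(<A>) ⊇ FOLLOW(<E>) = {r, v}. Thus FOLLOW(<A>) = {$, r, v}.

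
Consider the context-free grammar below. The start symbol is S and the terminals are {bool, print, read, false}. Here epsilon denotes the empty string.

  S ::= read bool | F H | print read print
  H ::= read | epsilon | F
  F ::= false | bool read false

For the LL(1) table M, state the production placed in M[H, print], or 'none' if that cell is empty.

FIRST(F) = {bool, false}
FIRST(S) = {bool, false, print, read}  (via F H)
FIRST(H) = {epsilon, bool, false, read}  (via F)
FOLLOW(S) includes $ since S is the start symbol.
FOLLOW(S): S appears on no right-hand side. Thus FOLLOW(S) = {$}.
FOLLOW(H): in S::=F H, the suffix after H is empty, so FOLLOW(H) ⊇ FOLLOW(S) = {$}. Thus FOLLOW(H) = {$}.
For H ::= read: FIRST(read) = {read}, so it goes in M[H, t] for t ∈ {read}.
For H ::= epsilon: FIRST(epsilon) = {epsilon}, so it goes in M[H, t] for t ∈ {}; since epsilon ∈ FIRST, also for every t ∈ FOLLOW(H) = {$}.
For H ::= F: FIRST(F) = {bool, false}, so it goes in M[H, t] for t ∈ {bool, false}.
None of these place a production in M[H, print].

none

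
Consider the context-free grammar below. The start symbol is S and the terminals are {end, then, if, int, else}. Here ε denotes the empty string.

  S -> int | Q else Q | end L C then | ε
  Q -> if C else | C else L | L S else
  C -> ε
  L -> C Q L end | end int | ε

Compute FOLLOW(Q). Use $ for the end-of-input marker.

FIRST(C) = {ε}
FIRST(S) = {ε, else, end, if, int}  (via Q else Q)
FIRST(Q) = {else, end, if, int}  (via C else L, L S else)
FIRST(L) = {ε, else, end, if, int}  (via C Q L end)
FOLLOW(S) includes $ since S is the start symbol.
FOLLOW(S): in Q->L S else, S is followed by else with FIRST {else}. Thus FOLLOW(S) = {$, else}.
FOLLOW(Q): in S->Q else Q (occurrence 1), Q is followed by else Q with FIRST {else}; in S->Q else Q (occurrence 2), the suffix after Q is empty, so FOLLOW(Q) ⊇ FOLLOW(S) = {$, else}; in L->C Q L end, Q is followed by L end with FIRST {else, end, if, int}. Thus FOLLOW(Q) = {$, else, end, if, int}.
FOLLOW(C): in S->end L C then, C is followed by then with FIRST {then}; in Q->if C else, C is followed by else with FIRST {else}; in Q->C else L, C is followed by else L with FIRST {else}; in L->C Q L end, C is followed by Q L end with FIRST {else, end, if, int}. Thus FOLLOW(C) = {else, end, if, int, then}.
FOLLOW(L): in S->end L C then, L is followed by C then with FIRST {then}; in Q->C else L, the suffix after L is empty, so FOLLOW(L) ⊇ FOLLOW(Q) = {$, else, end, if, int}; in Q->L S else, L is followed by S else with FIRST {else, end, if, int}; in L->C Q L end, L is followed by end with FIRST {end}. Thus FOLLOW(L) = {$, else, end, if, int, then}.

{$, else, end, if, int}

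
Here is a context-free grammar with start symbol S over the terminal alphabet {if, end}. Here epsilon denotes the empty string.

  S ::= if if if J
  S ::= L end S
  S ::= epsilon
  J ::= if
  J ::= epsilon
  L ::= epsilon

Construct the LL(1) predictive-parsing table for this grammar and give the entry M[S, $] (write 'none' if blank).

FIRST(J): from J::=if we get {if}; from J::=epsilon we get {epsilon}. So FIRST(J) = {epsilon, if}.
FIRST(L): from L::=epsilon we get {epsilon}. So FIRST(L) = {epsilon}.
FIRST(S): from S::=if if if J we get {if}; from S::=L end S we get {end}; from S::=epsilon we get {epsilon}. So FIRST(S) = {epsilon, end, if}.
FOLLOW(S) includes $ since S is the start symbol.
FOLLOW(S): in S::=L end S, the suffix after S is empty (adds nothing new). Thus FOLLOW(S) = {$}.
For S ::= if if if J: FIRST(if if if J) = {if}, so it goes in M[S, t] for t ∈ {if}.
For S ::= L end S: FIRST(L end S) = {end}, so it goes in M[S, t] for t ∈ {end}.
For S ::= epsilon: FIRST(epsilon) = {epsilon}, so it goes in M[S, t] for t ∈ {}; since epsilon ∈ FIRST, also for every t ∈ FOLLOW(S) = {$}.

S ::= epsilon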